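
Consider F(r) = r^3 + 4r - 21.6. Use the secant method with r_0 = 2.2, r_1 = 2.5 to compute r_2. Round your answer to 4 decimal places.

F(2.2) = -2.152000, F(2.5) = 4.025000
r_2 = 2.500000 − 4.025000·(2.500000 − 2.200000) / (4.025000 − (-2.152000)) = 2.500000 − (1.207500)/(6.177000) = 2.304517

2.3045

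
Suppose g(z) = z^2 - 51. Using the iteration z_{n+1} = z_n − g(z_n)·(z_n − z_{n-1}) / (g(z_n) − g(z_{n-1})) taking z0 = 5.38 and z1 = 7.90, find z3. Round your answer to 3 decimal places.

7.136

g(5.38) = -22.05560, g(7.90) = 11.41000
z2 = 7.90000 − 11.41000·(7.90000 − 5.38000) / (11.41000 − (-22.05560)) = 7.90000 − (28.75320)/(33.46560) = 7.04081
g(7.04081) = -1.42695
z3 = 7.04081 − (-1.42695)·(7.04081 − 7.90000) / (-1.42695 − 11.41000) = 7.04081 − (1.22602)/(-12.83695) = 7.13632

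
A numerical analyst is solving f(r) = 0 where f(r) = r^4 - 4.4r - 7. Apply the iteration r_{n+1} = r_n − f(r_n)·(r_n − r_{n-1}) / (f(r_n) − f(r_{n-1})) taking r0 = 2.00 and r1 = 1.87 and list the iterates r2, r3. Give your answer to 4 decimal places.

1.9919, 1.9928

f(2.00) = 0.200000, f(1.87) = -2.999690
r2 = 1.870000 − (-2.999690)·(1.870000 − 2.000000) / (-2.999690 − 0.200000) = 1.870000 − (0.389960)/(-3.199690) = 1.991874
f(1.991874) = -0.022691
r3 = 1.991874 − (-0.022691)·(1.991874 − 1.870000) / (-0.022691 − (-2.999690)) = 1.991874 − (-0.002765)/(2.976999) = 1.992803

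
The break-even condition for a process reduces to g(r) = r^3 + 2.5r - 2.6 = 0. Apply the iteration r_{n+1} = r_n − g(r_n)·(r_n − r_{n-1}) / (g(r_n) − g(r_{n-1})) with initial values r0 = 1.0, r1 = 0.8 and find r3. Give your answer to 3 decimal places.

0.820

g(1.0) = 0.90000, g(0.8) = -0.08800
r2 = 0.80000 − (-0.08800)·(0.80000 − 1.00000) / (-0.08800 − 0.90000) = 0.80000 − (0.01760)/(-0.98800) = 0.81781
g(0.81781) = -0.00850
r3 = 0.81781 − (-0.00850)·(0.81781 − 0.80000) / (-0.00850 − (-0.08800)) = 0.81781 − (-0.00015)/(0.07950) = 0.81972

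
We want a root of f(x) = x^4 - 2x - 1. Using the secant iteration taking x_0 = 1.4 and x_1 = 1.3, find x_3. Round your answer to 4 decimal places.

f(1.4) = 0.041600, f(1.3) = -0.743900
x_2 = 1.300000 − (-0.743900)·(1.300000 − 1.400000) / (-0.743900 − 0.041600) = 1.300000 − (0.074390)/(-0.785500) = 1.394704
f(1.394704) = -0.005608
x_3 = 1.394704 − (-0.005608)·(1.394704 − 1.300000) / (-0.005608 − (-0.743900)) = 1.394704 − (-0.000531)/(0.738292) = 1.395423

1.3954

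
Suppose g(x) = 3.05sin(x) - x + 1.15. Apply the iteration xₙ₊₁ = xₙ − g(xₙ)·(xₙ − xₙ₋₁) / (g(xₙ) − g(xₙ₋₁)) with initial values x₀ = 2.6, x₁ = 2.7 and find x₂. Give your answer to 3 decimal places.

2.633

g(2.6) = 0.12228, g(2.7) = -0.24649
x₂ = 2.70000 − (-0.24649)·(2.70000 − 2.60000) / (-0.24649 − 0.12228) = 2.70000 − (-0.02465)/(-0.36877) = 2.63316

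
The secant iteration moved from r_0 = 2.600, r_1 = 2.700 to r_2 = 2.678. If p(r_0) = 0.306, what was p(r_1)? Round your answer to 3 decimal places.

The secant line through (2.600, 0.306) and (2.700, p(r_1)) crosses zero at r_2 = 2.678.
So (2.600, 0.306), (2.700, p(r_1)), (2.678, 0) are collinear:
p(r_1) = 0.306 · (2.700 − 2.678) / (2.600 − 2.678) = 0.306 · (0.02200)/(-0.07800) = -0.08631

-0.086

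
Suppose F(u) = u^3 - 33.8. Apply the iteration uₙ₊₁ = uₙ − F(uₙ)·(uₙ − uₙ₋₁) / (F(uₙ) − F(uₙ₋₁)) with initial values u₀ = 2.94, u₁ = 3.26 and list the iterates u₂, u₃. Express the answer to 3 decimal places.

F(2.94) = -8.38782, F(3.26) = 0.84598
u₂ = 3.26000 − 0.84598·(3.26000 − 2.94000) / (0.84598 − (-8.38782)) = 3.26000 − (0.27071)/(9.23379) = 3.23068
F(3.23068) = -0.08037
u₃ = 3.23068 − (-0.08037)·(3.23068 − 3.26000) / (-0.08037 − 0.84598) = 3.23068 − (0.00236)/(-0.92635) = 3.23323

3.231, 3.233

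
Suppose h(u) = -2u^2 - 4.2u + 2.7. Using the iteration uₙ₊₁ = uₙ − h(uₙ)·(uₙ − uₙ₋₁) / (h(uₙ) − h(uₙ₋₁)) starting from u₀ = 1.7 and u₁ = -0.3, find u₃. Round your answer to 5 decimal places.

h(1.7) = -10.2200000, h(-0.3) = 3.7800000
u₂ = -0.3000000 − 3.7800000·(-0.3000000 − 1.7000000) / (3.7800000 − (-10.2200000)) = -0.3000000 − (-7.5600000)/(14.0000000) = 0.2400000
h(0.2400000) = 1.5768000
u₃ = 0.2400000 − 1.5768000·(0.2400000 − (-0.3000000)) / (1.5768000 − 3.7800000) = 0.2400000 − (0.8514720)/(-2.2032000) = 0.6264706

0.62647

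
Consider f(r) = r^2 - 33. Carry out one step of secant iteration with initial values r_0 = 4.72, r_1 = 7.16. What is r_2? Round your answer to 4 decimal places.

5.6225

f(4.72) = -10.721600, f(7.16) = 18.265600
r_2 = 7.160000 − 18.265600·(7.160000 − 4.720000) / (18.265600 − (-10.721600)) = 7.160000 − (44.568064)/(28.987200) = 5.622492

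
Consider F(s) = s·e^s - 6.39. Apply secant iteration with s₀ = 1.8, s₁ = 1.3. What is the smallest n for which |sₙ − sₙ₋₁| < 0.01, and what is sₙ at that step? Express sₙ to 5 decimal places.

n = 4, sₙ = 1.46956

F(1.8) = 4.4993654, F(1.3) = -1.6199143
s₂ = 1.3000000 − (-1.6199143)·(-0.5000000)/(-6.1192798) = 1.4323615;  |Δ| = 0.1323615
F(1.4323615) = -0.3904407
s₃ = 1.4323615 − (-0.3904407)·(0.1323615)/(1.2294736) = 1.4743952;  |Δ| = 0.0420337
F(1.4743952) = 0.0507378
s₄ = 1.4743952 − 0.0507378·(0.0420337)/(0.4411786) = 1.4695611;  |Δ| = 0.0048341
|s₄ − s₃| = 0.0048341 < 0.01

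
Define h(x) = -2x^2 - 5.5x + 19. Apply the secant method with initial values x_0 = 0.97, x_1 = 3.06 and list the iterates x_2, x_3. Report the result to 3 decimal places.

h(0.97) = 11.78320, h(3.06) = -16.55720
x_2 = 3.06000 − (-16.55720)·(3.06000 − 0.97000) / (-16.55720 − 11.78320) = 3.06000 − (-34.60455)/(-28.34040) = 1.83897
h(1.83897) = 2.12208
x_3 = 1.83897 − 2.12208·(1.83897 − 3.06000) / (2.12208 − (-16.55720)) = 1.83897 − (-2.59112)/(18.67928) = 1.97768

1.839, 1.978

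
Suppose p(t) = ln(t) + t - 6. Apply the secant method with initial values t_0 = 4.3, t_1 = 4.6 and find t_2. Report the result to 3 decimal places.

4.497

p(4.3) = -0.24138, p(4.6) = 0.12606
t_2 = 4.60000 − 0.12606·(4.60000 − 4.30000) / (0.12606 − (-0.24138)) = 4.60000 − (0.03782)/(0.36744) = 4.49708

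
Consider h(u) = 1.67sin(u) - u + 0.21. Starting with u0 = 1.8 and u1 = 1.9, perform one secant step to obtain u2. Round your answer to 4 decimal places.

h(1.8) = 0.036326, h(1.9) = -0.109679
u2 = 1.900000 − (-0.109679)·(1.900000 − 1.800000) / (-0.109679 − 0.036326) = 1.900000 − (-0.010968)/(-0.146004) = 1.824880

1.8249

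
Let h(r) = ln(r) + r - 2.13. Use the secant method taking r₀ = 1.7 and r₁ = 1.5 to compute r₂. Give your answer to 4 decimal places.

1.6381

h(1.7) = 0.100628, h(1.5) = -0.224535
r₂ = 1.500000 − (-0.224535)·(1.500000 − 1.700000) / (-0.224535 − 0.100628) = 1.500000 − (0.044907)/(-0.325163) = 1.638106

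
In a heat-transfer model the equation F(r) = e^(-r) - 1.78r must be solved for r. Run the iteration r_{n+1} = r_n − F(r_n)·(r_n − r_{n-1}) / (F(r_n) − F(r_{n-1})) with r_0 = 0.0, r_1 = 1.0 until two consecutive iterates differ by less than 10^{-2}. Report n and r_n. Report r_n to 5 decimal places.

F(0.0) = 1.0000000, F(1.0) = -1.4121206
r_2 = 1.0000000 − (-1.4121206)·(1.0000000)/(-2.4121206) = 0.4145730;  |Δ| = 0.5854270
F(0.4145730) = -0.0773176
r_3 = 0.4145730 − (-0.0773176)·(-0.5854270)/(1.3348030) = 0.3806625;  |Δ| = 0.0339105
F(0.3806625) = 0.0058292
r_4 = 0.3806625 − 0.0058292·(-0.0339105)/(0.0831468) = 0.3830399;  |Δ| = 0.0023774
|r_4 − r_3| = 0.0023774 < 10^{-2}

n = 4, r_n = 0.38304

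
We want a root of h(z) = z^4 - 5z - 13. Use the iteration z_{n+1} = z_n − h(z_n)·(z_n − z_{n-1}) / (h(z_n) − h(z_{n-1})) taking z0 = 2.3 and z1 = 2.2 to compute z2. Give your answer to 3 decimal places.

2.214

h(2.3) = 3.48410, h(2.2) = -0.57440
z2 = 2.20000 − (-0.57440)·(2.20000 − 2.30000) / (-0.57440 − 3.48410) = 2.20000 − (0.05744)/(-4.05850) = 2.21415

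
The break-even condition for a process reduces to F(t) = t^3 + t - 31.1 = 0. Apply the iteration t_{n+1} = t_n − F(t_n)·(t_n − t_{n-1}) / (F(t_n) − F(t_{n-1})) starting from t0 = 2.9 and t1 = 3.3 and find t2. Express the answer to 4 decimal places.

F(2.9) = -3.811000, F(3.3) = 8.137000
t2 = 3.300000 − 8.137000·(3.300000 − 2.900000) / (8.137000 − (-3.811000)) = 3.300000 − (3.254800)/(11.948000) = 3.027586

3.0276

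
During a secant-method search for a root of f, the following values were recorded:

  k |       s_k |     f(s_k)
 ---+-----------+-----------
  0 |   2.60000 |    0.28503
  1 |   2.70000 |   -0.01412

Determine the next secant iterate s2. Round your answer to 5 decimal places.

2.69528

s2 = 2.70000 − (-0.01412)·(2.70000 − 2.60000) / (-0.01412 − 0.28503)
   = 2.70000 − (-0.0014120)/(-0.2991500) = 2.6952800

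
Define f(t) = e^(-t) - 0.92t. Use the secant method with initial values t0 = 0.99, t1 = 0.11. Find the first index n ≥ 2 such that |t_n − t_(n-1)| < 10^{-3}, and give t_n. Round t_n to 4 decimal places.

f(0.99) = -0.539223, f(0.11) = 0.794634
t2 = 0.110000 − 0.794634·(-0.880000)/(1.333857) = 0.634252;  |Δ| = 0.524252
f(0.634252) = -0.053180
t3 = 0.634252 − (-0.053180)·(0.524252)/(-0.847815) = 0.601368;  |Δ| = 0.032885
f(0.601368) = -0.005197
t4 = 0.601368 − (-0.005197)·(-0.032885)/(0.047983) = 0.597806;  |Δ| = 0.003562
f(0.597806) = 0.000035
t5 = 0.597806 − 0.000035·(-0.003562)/(0.005232) = 0.597830;  |Δ| = 0.000024
|t5 − t4| = 0.000024 < 10^{-3}

n = 5, t_n = 0.5978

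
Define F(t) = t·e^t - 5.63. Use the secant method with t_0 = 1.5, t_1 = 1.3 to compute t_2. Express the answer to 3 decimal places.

1.388

F(1.5) = 1.09253, F(1.3) = -0.85991
t_2 = 1.30000 − (-0.85991)·(1.30000 − 1.50000) / (-0.85991 − 1.09253) = 1.30000 − (0.17198)/(-1.95245) = 1.38809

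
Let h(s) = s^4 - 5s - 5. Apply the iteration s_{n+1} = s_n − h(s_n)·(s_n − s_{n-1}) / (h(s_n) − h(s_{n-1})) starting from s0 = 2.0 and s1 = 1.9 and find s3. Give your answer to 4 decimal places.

1.9618

h(2.0) = 1.000000, h(1.9) = -1.467900
s2 = 1.900000 − (-1.467900)·(1.900000 − 2.000000) / (-1.467900 − 1.000000) = 1.900000 − (0.146790)/(-2.467900) = 1.959480
h(1.959480) = -0.055172
s3 = 1.959480 − (-0.055172)·(1.959480 − 1.900000) / (-0.055172 − (-1.467900)) = 1.959480 − (-0.003282)/(1.412728) = 1.961803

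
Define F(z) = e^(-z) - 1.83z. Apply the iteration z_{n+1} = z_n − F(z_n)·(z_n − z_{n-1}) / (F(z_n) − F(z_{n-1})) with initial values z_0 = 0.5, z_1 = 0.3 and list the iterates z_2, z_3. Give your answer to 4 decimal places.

F(0.5) = -0.308469, F(0.3) = 0.191818
z_2 = 0.300000 − 0.191818·(0.300000 − 0.500000) / (0.191818 − (-0.308469)) = 0.300000 − (-0.038364)/(0.500288) = 0.376683
F(0.376683) = -0.003197
z_3 = 0.376683 − (-0.003197)·(0.376683 − 0.300000) / (-0.003197 − 0.191818) = 0.376683 − (-0.000245)/(-0.195015) = 0.375426

0.3767, 0.3754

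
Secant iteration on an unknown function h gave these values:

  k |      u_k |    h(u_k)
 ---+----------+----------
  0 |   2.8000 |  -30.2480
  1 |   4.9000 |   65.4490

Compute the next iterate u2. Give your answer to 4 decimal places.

u2 = 4.9000 − 65.4490·(4.9000 − 2.8000) / (65.4490 − (-30.2480))
   = 4.9000 − (137.442900)/(95.697000) = 3.463770

3.4638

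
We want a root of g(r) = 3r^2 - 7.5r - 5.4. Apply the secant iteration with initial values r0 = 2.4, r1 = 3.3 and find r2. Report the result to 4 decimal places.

3.0375

g(2.4) = -6.120000, g(3.3) = 2.520000
r2 = 3.300000 − 2.520000·(3.300000 − 2.400000) / (2.520000 − (-6.120000)) = 3.300000 − (2.268000)/(8.640000) = 3.037500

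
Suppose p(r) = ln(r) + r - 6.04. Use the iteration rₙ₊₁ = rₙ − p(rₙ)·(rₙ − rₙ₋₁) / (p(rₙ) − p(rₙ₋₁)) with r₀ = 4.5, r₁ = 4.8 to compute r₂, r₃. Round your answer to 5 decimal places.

4.52956, 4.52941

p(4.5) = -0.0359226, p(4.8) = 0.3286159
r₂ = 4.8000000 − 0.3286159·(4.8000000 − 4.5000000) / (0.3286159 − (-0.0359226)) = 4.8000000 − (0.0985848)/(0.3645385) = 4.5295628
p(4.5295628) = 0.0001882
r₃ = 4.5295628 − 0.0001882·(4.5295628 − 4.8000000) / (0.0001882 − 0.3286159) = 4.5295628 − (-0.0000509)/(-0.3284277) = 4.5294078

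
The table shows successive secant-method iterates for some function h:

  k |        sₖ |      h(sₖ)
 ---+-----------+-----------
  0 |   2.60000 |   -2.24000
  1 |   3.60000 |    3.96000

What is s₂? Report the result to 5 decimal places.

s₂ = 3.60000 − 3.96000·(3.60000 − 2.60000) / (3.96000 − (-2.24000))
   = 3.60000 − (3.9600000)/(6.2000000) = 2.9612903

2.96129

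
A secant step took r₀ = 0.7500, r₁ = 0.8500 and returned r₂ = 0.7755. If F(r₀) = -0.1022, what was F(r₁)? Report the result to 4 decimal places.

0.2986

The secant line through (0.7500, -0.1022) and (0.8500, F(r₁)) crosses zero at r₂ = 0.7755.
So (0.7500, -0.1022), (0.8500, F(r₁)), (0.7755, 0) are collinear:
F(r₁) = -0.1022 · (0.8500 − 0.7755) / (0.7500 − 0.7755) = -0.1022 · (0.074500)/(-0.025500) = 0.298584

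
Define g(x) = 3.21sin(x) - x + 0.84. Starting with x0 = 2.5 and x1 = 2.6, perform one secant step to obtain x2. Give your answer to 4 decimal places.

g(2.5) = 0.261096, g(2.6) = -0.105241
x2 = 2.600000 − (-0.105241)·(2.600000 − 2.500000) / (-0.105241 − 0.261096) = 2.600000 − (-0.010524)/(-0.366336) = 2.571272

2.5713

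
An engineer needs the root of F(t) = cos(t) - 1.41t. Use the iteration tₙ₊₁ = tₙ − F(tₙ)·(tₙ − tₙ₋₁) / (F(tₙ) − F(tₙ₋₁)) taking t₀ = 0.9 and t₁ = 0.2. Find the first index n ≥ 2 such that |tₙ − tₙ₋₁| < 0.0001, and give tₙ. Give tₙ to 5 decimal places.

n = 5, tₙ = 0.58951

F(0.9) = -0.6473900, F(0.2) = 0.6980666
t₂ = 0.2000000 − 0.6980666·(-0.7000000)/(1.3454566) = 0.5631827;  |Δ| = 0.3631827
F(0.5631827) = 0.0514726
t₃ = 0.5631827 − 0.0514726·(0.3631827)/(-0.6465940) = 0.5920941;  |Δ| = 0.0289114
F(0.5920941) = -0.0050790
t₄ = 0.5920941 − (-0.0050790)·(0.0289114)/(-0.0565515) = 0.5894976;  |Δ| = 0.0025966
F(0.5894976) = 0.0000285
t₅ = 0.5894976 − 0.0000285·(-0.0025966)/(0.0051075) = 0.5895121;  |Δ| = 0.0000145
|t₅ − t₄| = 0.0000145 < 0.0001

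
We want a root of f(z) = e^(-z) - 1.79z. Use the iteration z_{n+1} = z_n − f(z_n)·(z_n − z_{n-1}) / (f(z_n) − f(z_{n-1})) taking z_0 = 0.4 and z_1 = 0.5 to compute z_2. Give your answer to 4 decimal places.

0.3812

f(0.4) = -0.045680, f(0.5) = -0.288469
z_2 = 0.500000 − (-0.288469)·(0.500000 − 0.400000) / (-0.288469 − (-0.045680)) = 0.500000 − (-0.028847)/(-0.242789) = 0.381185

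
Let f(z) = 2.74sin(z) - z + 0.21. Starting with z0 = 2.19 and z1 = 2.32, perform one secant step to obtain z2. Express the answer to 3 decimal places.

2.282

f(2.19) = 0.25129, f(2.32) = -0.10369
z2 = 2.32000 − (-0.10369)·(2.32000 − 2.19000) / (-0.10369 − 0.25129) = 2.32000 − (-0.01348)/(-0.35498) = 2.28203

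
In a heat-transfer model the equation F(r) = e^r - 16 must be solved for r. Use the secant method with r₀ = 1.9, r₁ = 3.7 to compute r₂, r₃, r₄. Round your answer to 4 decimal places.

F(1.9) = -9.314106, F(3.7) = 24.447304
r₂ = 3.700000 − 24.447304·(3.700000 − 1.900000) / (24.447304 − (-9.314106)) = 3.700000 − (44.005148)/(33.761410) = 2.396584
F(2.396584) = -5.014410
r₃ = 2.396584 − (-5.014410)·(2.396584 − 3.700000) / (-5.014410 − 24.447304) = 2.396584 − (6.535860)/(-29.461714) = 2.618427
F(2.618427) = -2.285867
r₄ = 2.618427 − (-2.285867)·(2.618427 − 2.396584) / (-2.285867 − (-5.014410)) = 2.618427 − (-0.507102)/(2.728543) = 2.804278

2.3966, 2.6184, 2.8043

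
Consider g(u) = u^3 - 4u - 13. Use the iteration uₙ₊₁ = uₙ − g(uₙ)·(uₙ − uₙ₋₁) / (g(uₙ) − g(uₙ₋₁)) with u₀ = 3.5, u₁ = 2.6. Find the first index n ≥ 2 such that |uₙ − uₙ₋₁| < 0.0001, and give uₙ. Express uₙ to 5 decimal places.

g(3.5) = 15.8750000, g(2.6) = -5.8240000
u₂ = 2.6000000 − (-5.8240000)·(-0.9000000)/(-21.6990000) = 2.8415595;  |Δ| = 0.2415595
g(2.8415595) = -1.4221780
u₃ = 2.8415595 − (-1.4221780)·(0.2415595)/(4.4018220) = 2.9196046;  |Δ| = 0.0780451
g(2.9196046) = 0.2085573
u₄ = 2.9196046 − 0.2085573·(0.0780451)/(1.6307353) = 2.9096233;  |Δ| = 0.0099813
g(2.9096233) = -0.0058906
u₅ = 2.9096233 − (-0.0058906)·(-0.0099813)/(-0.2144479) = 2.9098975;  |Δ| = 0.0002742
g(2.9098975) = -0.0000233
u₆ = 2.9098975 − (-0.0000233)·(0.0002742)/(0.0058674) = 2.9098986;  |Δ| = 0.0000011
|u₆ − u₅| = 0.0000011 < 0.0001

n = 6, uₙ = 2.90990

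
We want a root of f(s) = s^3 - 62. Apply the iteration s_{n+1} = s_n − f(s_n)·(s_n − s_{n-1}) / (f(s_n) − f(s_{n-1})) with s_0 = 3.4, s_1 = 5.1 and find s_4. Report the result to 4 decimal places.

3.9592

f(3.4) = -22.696000, f(5.1) = 70.651000
s_2 = 5.100000 − 70.651000·(5.100000 − 3.400000) / (70.651000 − (-22.696000)) = 5.100000 − (120.106700)/(93.347000) = 3.813331
f(3.813331) = -6.548477
s_3 = 3.813331 − (-6.548477)·(3.813331 − 5.100000) / (-6.548477 − 70.651000) = 3.813331 − (8.425723)/(-77.199477) = 3.922473
f(3.922473) = -1.649631
s_4 = 3.922473 − (-1.649631)·(3.922473 − 3.813331) / (-1.649631 − (-6.548477)) = 3.922473 − (-0.180044)/(4.898846) = 3.959226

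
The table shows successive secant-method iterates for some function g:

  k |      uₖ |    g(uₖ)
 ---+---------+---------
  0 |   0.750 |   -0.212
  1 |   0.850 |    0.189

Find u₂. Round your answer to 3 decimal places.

u₂ = 0.850 − 0.189·(0.850 − 0.750) / (0.189 − (-0.212))
   = 0.850 − (0.01890)/(0.40100) = 0.80287

0.803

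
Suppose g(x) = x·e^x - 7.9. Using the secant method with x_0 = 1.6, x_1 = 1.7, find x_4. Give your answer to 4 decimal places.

1.5981

g(1.6) = 0.024852, g(1.7) = 1.405711
x_2 = 1.700000 − 1.405711·(1.700000 − 1.600000) / (1.405711 − 0.024852) = 1.700000 − (0.140571)/(1.380859) = 1.598200
g(1.598200) = 0.001704
x_3 = 1.598200 − 0.001704·(1.598200 − 1.700000) / (0.001704 − 1.405711) = 1.598200 − (-0.000173)/(-1.404007) = 1.598077
g(1.598077) = 0.000117
x_4 = 1.598077 − 0.000117·(1.598077 − 1.598200) / (0.000117 − 0.001704) = 1.598077 − (0.000000)/(-0.001587) = 1.598068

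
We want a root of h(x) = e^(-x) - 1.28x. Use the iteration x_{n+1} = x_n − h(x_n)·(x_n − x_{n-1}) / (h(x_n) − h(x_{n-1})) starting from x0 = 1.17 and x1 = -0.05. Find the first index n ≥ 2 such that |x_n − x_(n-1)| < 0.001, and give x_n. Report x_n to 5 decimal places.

h(1.17) = -1.1872331, h(-0.05) = 1.1152711
x2 = -0.0500000 − 1.1152711·(-1.2200000)/(2.3025042) = 0.5409352;  |Δ| = 0.5909352
h(0.5409352) = -0.1101935
x3 = 0.5409352 − (-0.1101935)·(0.5909352)/(-1.2254646) = 0.4877984;  |Δ| = 0.0531368
h(0.4877984) = -0.0104054
x4 = 0.4877984 − (-0.0104054)·(-0.0531368)/(0.0997882) = 0.4822576;  |Δ| = 0.0055408
h(0.4822576) = 0.0000982
x5 = 0.4822576 − 0.0000982·(-0.0055408)/(0.0105036) = 0.4823094;  |Δ| = 0.0000518
|x5 − x4| = 0.0000518 < 0.001

n = 5, x_n = 0.48231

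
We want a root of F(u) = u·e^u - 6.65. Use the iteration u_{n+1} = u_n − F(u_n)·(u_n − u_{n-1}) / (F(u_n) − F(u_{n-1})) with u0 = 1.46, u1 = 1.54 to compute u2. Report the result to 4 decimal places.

1.4924

F(1.46) = -0.363299, F(1.54) = 0.533469
u2 = 1.540000 − 0.533469·(1.540000 − 1.460000) / (0.533469 − (-0.363299)) = 1.540000 − (0.042678)/(0.896768) = 1.492410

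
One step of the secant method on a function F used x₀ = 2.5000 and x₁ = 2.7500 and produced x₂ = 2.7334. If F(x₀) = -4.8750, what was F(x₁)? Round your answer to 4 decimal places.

0.3467

The secant line through (2.5000, -4.8750) and (2.7500, F(x₁)) crosses zero at x₂ = 2.7334.
So (2.5000, -4.8750), (2.7500, F(x₁)), (2.7334, 0) are collinear:
F(x₁) = -4.8750 · (2.7500 − 2.7334) / (2.5000 − 2.7334) = -4.8750 · (0.016600)/(-0.233400) = 0.346722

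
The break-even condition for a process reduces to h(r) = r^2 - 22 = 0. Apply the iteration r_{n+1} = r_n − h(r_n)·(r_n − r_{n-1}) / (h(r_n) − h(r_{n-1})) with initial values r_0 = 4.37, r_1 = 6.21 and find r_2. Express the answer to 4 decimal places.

h(4.37) = -2.903100, h(6.21) = 16.564100
r_2 = 6.210000 − 16.564100·(6.210000 − 4.370000) / (16.564100 − (-2.903100)) = 6.210000 − (30.477944)/(19.467200) = 4.644395

4.6444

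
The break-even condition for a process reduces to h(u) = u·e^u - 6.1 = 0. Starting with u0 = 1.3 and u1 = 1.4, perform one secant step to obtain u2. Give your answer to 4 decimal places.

h(1.3) = -1.329914, h(1.4) = -0.422720
u2 = 1.400000 − (-0.422720)·(1.400000 − 1.300000) / (-0.422720 − (-1.329914)) = 1.400000 − (-0.042272)/(0.907194) = 1.446596

1.4466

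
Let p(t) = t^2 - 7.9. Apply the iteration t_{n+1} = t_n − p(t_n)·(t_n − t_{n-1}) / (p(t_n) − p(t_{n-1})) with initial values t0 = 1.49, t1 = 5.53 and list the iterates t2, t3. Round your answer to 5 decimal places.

2.29910, 2.63300

p(1.49) = -5.6799000, p(5.53) = 22.6809000
t2 = 5.5300000 − 22.6809000·(5.5300000 − 1.4900000) / (22.6809000 − (-5.6799000)) = 5.5300000 − (91.6308360)/(28.3608000) = 2.2991026
p(2.2991026) = -2.6141274
t3 = 2.2991026 − (-2.6141274)·(2.2991026 − 5.5300000) / (-2.6141274 − 22.6809000) = 2.2991026 − (8.4459775)/(-25.2950274) = 2.6330013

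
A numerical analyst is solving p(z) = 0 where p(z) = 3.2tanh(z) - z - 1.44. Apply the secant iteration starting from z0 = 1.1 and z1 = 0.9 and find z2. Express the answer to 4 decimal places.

p(1.1) = 0.021597, p(0.9) = -0.047847
z2 = 0.900000 − (-0.047847)·(0.900000 − 1.100000) / (-0.047847 − 0.021597) = 0.900000 − (0.009569)/(-0.069444) = 1.037800

1.0378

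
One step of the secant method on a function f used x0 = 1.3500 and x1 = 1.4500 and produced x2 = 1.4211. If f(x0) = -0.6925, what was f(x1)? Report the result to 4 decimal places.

0.2815

The secant line through (1.3500, -0.6925) and (1.4500, f(x1)) crosses zero at x2 = 1.4211.
So (1.3500, -0.6925), (1.4500, f(x1)), (1.4211, 0) are collinear:
f(x1) = -0.6925 · (1.4500 − 1.4211) / (1.3500 − 1.4211) = -0.6925 · (0.028900)/(-0.071100) = 0.281480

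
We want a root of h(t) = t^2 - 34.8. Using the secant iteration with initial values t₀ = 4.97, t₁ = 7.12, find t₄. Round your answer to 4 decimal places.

h(4.97) = -10.099100, h(7.12) = 15.894400
t₂ = 7.120000 − 15.894400·(7.120000 − 4.970000) / (15.894400 − (-10.099100)) = 7.120000 − (34.172960)/(25.993500) = 5.805327
h(5.805327) = -1.098182
t₃ = 5.805327 − (-1.098182)·(5.805327 − 7.120000) / (-1.098182 − 15.894400) = 5.805327 − (1.443750)/(-16.992582) = 5.890290
h(5.890290) = -0.104481
t₄ = 5.890290 − (-0.104481)·(5.890290 − 5.805327) / (-0.104481 − (-1.098182)) = 5.890290 − (-0.008877)/(0.993701) = 5.899224

5.8992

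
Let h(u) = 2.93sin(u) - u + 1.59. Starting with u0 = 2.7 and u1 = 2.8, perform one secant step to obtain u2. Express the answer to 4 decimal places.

2.7384

h(2.7) = 0.142223, h(2.8) = -0.228485
u2 = 2.800000 − (-0.228485)·(2.800000 − 2.700000) / (-0.228485 − 0.142223) = 2.800000 − (-0.022848)/(-0.370708) = 2.738365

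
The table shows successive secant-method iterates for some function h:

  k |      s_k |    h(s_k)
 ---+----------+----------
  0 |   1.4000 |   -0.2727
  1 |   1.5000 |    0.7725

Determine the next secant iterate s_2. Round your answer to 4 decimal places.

1.4261

s_2 = 1.5000 − 0.7725·(1.5000 − 1.4000) / (0.7725 − (-0.2727))
   = 1.5000 − (0.077250)/(1.045200) = 1.426091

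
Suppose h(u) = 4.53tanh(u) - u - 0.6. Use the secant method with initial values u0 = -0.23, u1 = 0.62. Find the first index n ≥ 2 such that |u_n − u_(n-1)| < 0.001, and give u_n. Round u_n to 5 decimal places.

h(-0.23) = -1.3939084, h(0.62) = 1.2766100
u2 = 0.6200000 − 1.2766100·(0.8500000)/(2.6705184) = 0.2136675;  |Δ| = 0.4063325
h(0.2136675) = 0.1397807
u3 = 0.2136675 − 0.1397807·(-0.4063325)/(-1.1368293) = 0.1637062;  |Δ| = 0.0499613
h(0.1637062) = -0.0286716
u4 = 0.1637062 − (-0.0286716)·(-0.0499613)/(-0.1684523) = 0.1722099;  |Δ| = 0.0085037
h(0.1722099) = 0.0002797
u5 = 0.1722099 − 0.0002797·(0.0085037)/(0.0289513) = 0.1721278;  |Δ| = 0.0000822
|u5 − u4| = 0.0000822 < 0.001

n = 5, u_n = 0.17213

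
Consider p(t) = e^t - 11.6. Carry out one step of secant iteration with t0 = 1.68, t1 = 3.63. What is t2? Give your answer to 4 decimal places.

p(1.68) = -6.234444, p(3.63) = 26.112817
t2 = 3.630000 − 26.112817·(3.630000 − 1.680000) / (26.112817 − (-6.234444)) = 3.630000 − (50.919992)/(32.347261) = 2.055833

2.0558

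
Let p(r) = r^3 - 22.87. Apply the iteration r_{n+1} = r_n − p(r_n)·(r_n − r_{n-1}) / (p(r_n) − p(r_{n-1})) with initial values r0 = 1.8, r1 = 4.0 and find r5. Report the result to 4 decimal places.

p(1.8) = -17.038000, p(4.0) = 41.130000
r2 = 4.000000 − 41.130000·(4.000000 − 1.800000) / (41.130000 − (-17.038000)) = 4.000000 − (90.486000)/(58.168000) = 2.444402
p(2.444402) = -8.264443
r3 = 2.444402 − (-8.264443)·(2.444402 − 4.000000) / (-8.264443 − 41.130000) = 2.444402 − (12.856148)/(-49.394443) = 2.704678
p(2.704678) = -3.084523
r4 = 2.704678 − (-3.084523)·(2.704678 − 2.444402) / (-3.084523 − (-8.264443)) = 2.704678 − (-0.802825)/(5.179920) = 2.859666
p(2.859666) = 0.515449
r5 = 2.859666 − 0.515449·(2.859666 − 2.704678) / (0.515449 − (-3.084523)) = 2.859666 − (0.079888)/(3.599972) = 2.837474

2.8375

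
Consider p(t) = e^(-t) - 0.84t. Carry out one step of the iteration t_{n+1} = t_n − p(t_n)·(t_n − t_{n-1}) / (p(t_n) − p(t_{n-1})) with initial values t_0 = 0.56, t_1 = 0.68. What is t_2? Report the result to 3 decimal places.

0.633

p(0.56) = 0.10081, p(0.68) = -0.06458
t_2 = 0.68000 − (-0.06458)·(0.68000 − 0.56000) / (-0.06458 − 0.10081) = 0.68000 − (-0.00775)/(-0.16539) = 0.63314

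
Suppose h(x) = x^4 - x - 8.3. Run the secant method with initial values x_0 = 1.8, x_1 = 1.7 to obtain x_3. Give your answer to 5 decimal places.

1.78201

h(1.8) = 0.3976000, h(1.7) = -1.6479000
x_2 = 1.7000000 − (-1.6479000)·(1.7000000 − 1.8000000) / (-1.6479000 − 0.3976000) = 1.7000000 − (0.1647900)/(-2.0455000) = 1.7805622
h(1.7805622) = -0.0291147
x_3 = 1.7805622 − (-0.0291147)·(1.7805622 − 1.7000000) / (-0.0291147 − (-1.6479000)) = 1.7805622 − (-0.0023455)/(1.6187853) = 1.7820112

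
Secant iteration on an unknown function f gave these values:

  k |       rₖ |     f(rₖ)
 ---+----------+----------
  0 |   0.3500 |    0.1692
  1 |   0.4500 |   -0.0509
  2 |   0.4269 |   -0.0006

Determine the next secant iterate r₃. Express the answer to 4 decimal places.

0.4266

r₃ = 0.4269 − (-0.0006)·(0.4269 − 0.4500) / (-0.0006 − (-0.0509))
   = 0.4269 − (0.000014)/(0.050300) = 0.426624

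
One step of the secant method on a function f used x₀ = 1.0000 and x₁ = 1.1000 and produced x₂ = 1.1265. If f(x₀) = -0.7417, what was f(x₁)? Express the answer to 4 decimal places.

-0.1554

The secant line through (1.0000, -0.7417) and (1.1000, f(x₁)) crosses zero at x₂ = 1.1265.
So (1.0000, -0.7417), (1.1000, f(x₁)), (1.1265, 0) are collinear:
f(x₁) = -0.7417 · (1.1000 − 1.1265) / (1.0000 − 1.1265) = -0.7417 · (-0.026500)/(-0.126500) = -0.155376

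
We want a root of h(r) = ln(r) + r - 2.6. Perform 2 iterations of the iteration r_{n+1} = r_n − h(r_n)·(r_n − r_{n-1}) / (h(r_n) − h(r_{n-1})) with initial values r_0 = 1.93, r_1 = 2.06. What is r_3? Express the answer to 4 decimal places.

h(1.93) = -0.012480, h(2.06) = 0.182706
r_2 = 2.060000 − 0.182706·(2.060000 − 1.930000) / (0.182706 − (-0.012480)) = 2.060000 − (0.023752)/(0.195186) = 1.938312
h(1.938312) = 0.000130
r_3 = 1.938312 − 0.000130·(1.938312 − 2.060000) / (0.000130 − 0.182706) = 1.938312 − (-0.000016)/(-0.182576) = 1.938226

1.9382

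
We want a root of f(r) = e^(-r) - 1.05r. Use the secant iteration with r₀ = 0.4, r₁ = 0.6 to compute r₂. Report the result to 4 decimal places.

f(0.4) = 0.250320, f(0.6) = -0.081188
r₂ = 0.600000 − (-0.081188)·(0.600000 − 0.400000) / (-0.081188 − 0.250320) = 0.600000 − (-0.016238)/(-0.331508) = 0.551019

0.5510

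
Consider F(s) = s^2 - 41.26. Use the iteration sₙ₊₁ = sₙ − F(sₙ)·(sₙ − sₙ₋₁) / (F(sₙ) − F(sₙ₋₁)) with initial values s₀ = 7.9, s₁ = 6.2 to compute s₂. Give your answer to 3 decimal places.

F(7.9) = 21.15000, F(6.2) = -2.82000
s₂ = 6.20000 − (-2.82000)·(6.20000 − 7.90000) / (-2.82000 − 21.15000) = 6.20000 − (4.79400)/(-23.97000) = 6.40000

6.400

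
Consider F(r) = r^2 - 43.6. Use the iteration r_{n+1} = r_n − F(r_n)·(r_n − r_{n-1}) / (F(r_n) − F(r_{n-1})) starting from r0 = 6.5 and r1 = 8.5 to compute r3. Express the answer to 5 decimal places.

F(6.5) = -1.3500000, F(8.5) = 28.6500000
r2 = 8.5000000 − 28.6500000·(8.5000000 − 6.5000000) / (28.6500000 − (-1.3500000)) = 8.5000000 − (57.3000000)/(30.0000000) = 6.5900000
F(6.5900000) = -0.1719000
r3 = 6.5900000 − (-0.1719000)·(6.5900000 − 8.5000000) / (-0.1719000 − 28.6500000) = 6.5900000 − (0.3283290)/(-28.8219000) = 6.6013917

6.60139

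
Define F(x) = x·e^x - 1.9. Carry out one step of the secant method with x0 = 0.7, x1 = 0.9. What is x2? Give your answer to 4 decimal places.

0.8220

F(0.7) = -0.490373, F(0.9) = 0.313643
x2 = 0.900000 − 0.313643·(0.900000 − 0.700000) / (0.313643 − (-0.490373)) = 0.900000 − (0.062729)/(0.804016) = 0.821981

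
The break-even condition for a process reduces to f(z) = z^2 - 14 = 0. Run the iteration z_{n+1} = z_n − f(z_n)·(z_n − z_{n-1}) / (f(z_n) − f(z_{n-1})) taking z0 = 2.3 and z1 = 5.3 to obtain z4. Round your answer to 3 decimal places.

f(2.3) = -8.71000, f(5.3) = 14.09000
z2 = 5.30000 − 14.09000·(5.30000 − 2.30000) / (14.09000 − (-8.71000)) = 5.30000 − (42.27000)/(22.80000) = 3.44605
f(3.44605) = -2.12472
z3 = 3.44605 − (-2.12472)·(3.44605 − 5.30000) / (-2.12472 − 14.09000) = 3.44605 − (3.93912)/(-16.21472) = 3.68899
f(3.68899) = -0.39137
z4 = 3.68899 − (-0.39137)·(3.68899 − 3.44605) / (-0.39137 − (-2.12472)) = 3.68899 − (-0.09508)/(1.73335) = 3.74384

3.744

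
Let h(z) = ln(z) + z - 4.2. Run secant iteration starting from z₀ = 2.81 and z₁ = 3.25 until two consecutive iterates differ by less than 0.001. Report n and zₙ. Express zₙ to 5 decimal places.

h(2.81) = -0.3568155, h(3.25) = 0.2286550
z₂ = 3.2500000 − 0.2286550·(0.4400000)/(0.5854705) = 3.0781584;  |Δ| = 0.1718416
h(3.0781584) = 0.0024899
z₃ = 3.0781584 − 0.0024899·(-0.1718416)/(-0.2261651) = 3.0762666;  |Δ| = 0.0018918
h(3.0762666) = -0.0000167
z₄ = 3.0762666 − (-0.0000167)·(-0.0018918)/(-0.0025066) = 3.0762792;  |Δ| = 0.0000126
|z₄ − z₃| = 0.0000126 < 0.001

n = 4, zₙ = 3.07628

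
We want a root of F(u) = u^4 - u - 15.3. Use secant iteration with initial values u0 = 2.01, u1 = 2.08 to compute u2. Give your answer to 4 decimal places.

2.0397

F(2.01) = -0.987592, F(2.08) = 1.337737
u2 = 2.080000 − 1.337737·(2.080000 − 2.010000) / (1.337737 − (-0.987592)) = 2.080000 − (0.093642)/(2.325329) = 2.039730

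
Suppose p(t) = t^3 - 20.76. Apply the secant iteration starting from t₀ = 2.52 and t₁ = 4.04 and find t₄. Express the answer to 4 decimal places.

2.7493

p(2.52) = -4.756992, p(4.04) = 45.179264
t₂ = 4.040000 − 45.179264·(4.040000 − 2.520000) / (45.179264 − (-4.756992)) = 4.040000 − (68.672481)/(49.936256) = 2.664797
p(2.664797) = -1.836892
t₃ = 2.664797 − (-1.836892)·(2.664797 − 4.040000) / (-1.836892 − 45.179264) = 2.664797 − (2.526099)/(-47.016156) = 2.718525
p(2.718525) = -0.669062
t₄ = 2.718525 − (-0.669062)·(2.718525 − 2.664797) / (-0.669062 − (-1.836892)) = 2.718525 − (-0.035948)/(1.167830) = 2.749307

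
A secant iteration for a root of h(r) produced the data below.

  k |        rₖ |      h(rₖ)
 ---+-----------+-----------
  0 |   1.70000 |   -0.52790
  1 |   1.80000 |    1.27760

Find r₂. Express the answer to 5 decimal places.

1.72924

r₂ = 1.80000 − 1.27760·(1.80000 − 1.70000) / (1.27760 − (-0.52790))
   = 1.80000 − (0.1277600)/(1.8055000) = 1.7292384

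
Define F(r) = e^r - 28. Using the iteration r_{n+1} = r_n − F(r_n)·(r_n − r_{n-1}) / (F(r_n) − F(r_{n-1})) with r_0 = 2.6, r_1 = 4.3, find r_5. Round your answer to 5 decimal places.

3.33057

F(2.6) = -14.5362620, F(4.3) = 45.6997937
r_2 = 4.3000000 − 45.6997937·(4.3000000 − 2.6000000) / (45.6997937 − (-14.5362620)) = 4.3000000 − (77.6896493)/(60.2360557) = 3.0102467
F(3.0102467) = -7.7075938
r_3 = 3.0102467 − (-7.7075938)·(3.0102467 − 4.3000000) / (-7.7075938 − 45.6997937) = 3.0102467 − (9.9408942)/(-53.4073875) = 3.1963801
F(3.1963801) = -3.5561157
r_4 = 3.1963801 − (-3.5561157)·(3.1963801 − 3.0102467) / (-3.5561157 − (-7.7075938)) = 3.1963801 − (-0.6619116)/(4.1514781) = 3.3558200
F(3.3558200) = 0.6691043
r_5 = 3.3558200 − 0.6691043·(3.3558200 − 3.1963801) / (0.6691043 − (-3.5561157)) = 3.3558200 − (0.1066820)/(4.2252200) = 3.3305712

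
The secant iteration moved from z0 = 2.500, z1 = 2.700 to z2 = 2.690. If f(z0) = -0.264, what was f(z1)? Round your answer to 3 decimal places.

0.014

The secant line through (2.500, -0.264) and (2.700, f(z1)) crosses zero at z2 = 2.690.
So (2.500, -0.264), (2.700, f(z1)), (2.690, 0) are collinear:
f(z1) = -0.264 · (2.700 − 2.690) / (2.500 − 2.690) = -0.264 · (0.01000)/(-0.19000) = 0.01389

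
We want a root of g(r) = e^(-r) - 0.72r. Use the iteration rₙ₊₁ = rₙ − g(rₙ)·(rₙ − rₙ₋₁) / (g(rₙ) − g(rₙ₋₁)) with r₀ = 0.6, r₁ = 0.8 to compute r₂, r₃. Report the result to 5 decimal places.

g(0.6) = 0.1168116, g(0.8) = -0.1266710
r₂ = 0.8000000 − (-0.1266710)·(0.8000000 − 0.6000000) / (-0.1266710 − 0.1168116) = 0.8000000 − (-0.0253342)/(-0.2434827) = 0.6959507
g(0.6959507) = -0.0024843
r₃ = 0.6959507 − (-0.0024843)·(0.6959507 − 0.8000000) / (-0.0024843 − (-0.1266710)) = 0.6959507 − (0.0002585)/(0.1241868) = 0.6938692

0.69595, 0.69387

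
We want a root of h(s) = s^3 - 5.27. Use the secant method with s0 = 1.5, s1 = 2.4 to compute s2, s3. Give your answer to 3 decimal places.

1.663, 1.717

h(1.5) = -1.89500, h(2.4) = 8.55400
s2 = 2.40000 − 8.55400·(2.40000 − 1.50000) / (8.55400 − (-1.89500)) = 2.40000 − (7.69860)/(10.44900) = 1.66322
h(1.66322) = -0.66902
s3 = 1.66322 − (-0.66902)·(1.66322 − 2.40000) / (-0.66902 − 8.55400) = 1.66322 − (0.49292)/(-9.22302) = 1.71667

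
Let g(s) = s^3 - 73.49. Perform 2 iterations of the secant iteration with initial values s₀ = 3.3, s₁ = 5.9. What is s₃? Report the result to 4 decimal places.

4.0860

g(3.3) = -37.553000, g(5.9) = 131.889000
s₂ = 5.900000 − 131.889000·(5.900000 − 3.300000) / (131.889000 − (-37.553000)) = 5.900000 − (342.911400)/(169.442000) = 3.876231
g(3.876231) = -15.248965
s₃ = 3.876231 − (-15.248965)·(3.876231 − 5.900000) / (-15.248965 − 131.889000) = 3.876231 − (30.860377)/(-147.137965) = 4.085969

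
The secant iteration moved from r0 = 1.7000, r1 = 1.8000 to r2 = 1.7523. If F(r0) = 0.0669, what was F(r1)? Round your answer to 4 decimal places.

-0.0610

The secant line through (1.7000, 0.0669) and (1.8000, F(r1)) crosses zero at r2 = 1.7523.
So (1.7000, 0.0669), (1.8000, F(r1)), (1.7523, 0) are collinear:
F(r1) = 0.0669 · (1.8000 − 1.7523) / (1.7000 − 1.7523) = 0.0669 · (0.047700)/(-0.052300) = -0.061016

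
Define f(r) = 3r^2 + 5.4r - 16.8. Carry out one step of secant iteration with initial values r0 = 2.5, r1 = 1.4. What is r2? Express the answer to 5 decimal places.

1.59649

f(2.5) = 15.4500000, f(1.4) = -3.3600000
r2 = 1.4000000 − (-3.3600000)·(1.4000000 − 2.5000000) / (-3.3600000 − 15.4500000) = 1.4000000 − (3.6960000)/(-18.8100000) = 1.5964912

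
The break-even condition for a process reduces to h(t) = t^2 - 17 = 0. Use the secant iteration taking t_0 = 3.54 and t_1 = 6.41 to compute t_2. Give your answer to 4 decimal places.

h(3.54) = -4.468400, h(6.41) = 24.088100
t_2 = 6.410000 − 24.088100·(6.410000 − 3.540000) / (24.088100 − (-4.468400)) = 6.410000 − (69.132847)/(28.556500) = 3.989085

3.9891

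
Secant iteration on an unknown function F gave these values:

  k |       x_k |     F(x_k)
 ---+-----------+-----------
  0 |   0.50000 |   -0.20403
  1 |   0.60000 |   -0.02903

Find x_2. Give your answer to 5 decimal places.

0.61659

x_2 = 0.60000 − (-0.02903)·(0.60000 − 0.50000) / (-0.02903 − (-0.20403))
   = 0.60000 − (-0.0029030)/(0.1750000) = 0.6165886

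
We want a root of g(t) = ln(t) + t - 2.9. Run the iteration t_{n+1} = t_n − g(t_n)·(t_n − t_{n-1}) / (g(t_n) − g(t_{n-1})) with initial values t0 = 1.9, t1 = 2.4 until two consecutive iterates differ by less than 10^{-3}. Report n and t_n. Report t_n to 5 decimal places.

g(1.9) = -0.3581461, g(2.4) = 0.3754687
t2 = 2.4000000 − 0.3754687·(0.5000000)/(0.7336149) = 2.1440968;  |Δ| = 0.2559032
g(2.1440968) = 0.0068152
t3 = 2.1440968 − 0.0068152·(-0.2559032)/(-0.3686535) = 2.1393660;  |Δ| = 0.0047308
g(2.1393660) = -0.0001245
t4 = 2.1393660 − (-0.0001245)·(-0.0047308)/(-0.0069397) = 2.1394509;  |Δ| = 0.0000849
|t4 − t3| = 0.0000849 < 10^{-3}

n = 4, t_n = 2.13945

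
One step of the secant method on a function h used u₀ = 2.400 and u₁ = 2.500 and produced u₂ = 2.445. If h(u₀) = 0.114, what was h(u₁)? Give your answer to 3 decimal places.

The secant line through (2.400, 0.114) and (2.500, h(u₁)) crosses zero at u₂ = 2.445.
So (2.400, 0.114), (2.500, h(u₁)), (2.445, 0) are collinear:
h(u₁) = 0.114 · (2.500 − 2.445) / (2.400 − 2.445) = 0.114 · (0.05500)/(-0.04500) = -0.13933

-0.139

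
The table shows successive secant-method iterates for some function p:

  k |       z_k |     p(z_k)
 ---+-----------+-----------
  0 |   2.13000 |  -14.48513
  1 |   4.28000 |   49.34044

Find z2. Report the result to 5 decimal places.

z2 = 4.28000 − 49.34044·(4.28000 − 2.13000) / (49.34044 − (-14.48513))
   = 4.28000 − (106.0819460)/(63.8255700) = 2.6179397

2.61794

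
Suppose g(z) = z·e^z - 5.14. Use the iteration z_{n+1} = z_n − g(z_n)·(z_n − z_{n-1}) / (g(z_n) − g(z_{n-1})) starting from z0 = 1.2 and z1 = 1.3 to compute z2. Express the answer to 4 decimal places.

g(1.2) = -1.155860, g(1.3) = -0.369914
z2 = 1.300000 − (-0.369914)·(1.300000 − 1.200000) / (-0.369914 − (-1.155860)) = 1.300000 − (-0.036991)/(0.785945) = 1.347066

1.3471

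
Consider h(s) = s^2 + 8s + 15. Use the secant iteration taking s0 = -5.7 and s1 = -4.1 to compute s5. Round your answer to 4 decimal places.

-4.9873

h(-5.7) = 1.890000, h(-4.1) = -0.990000
s2 = -4.100000 − (-0.990000)·(-4.100000 − (-5.700000)) / (-0.990000 − 1.890000) = -4.100000 − (-1.584000)/(-2.880000) = -4.650000
h(-4.650000) = -0.577500
s3 = -4.650000 − (-0.577500)·(-4.650000 − (-4.100000)) / (-0.577500 − (-0.990000)) = -4.650000 − (0.317625)/(0.412500) = -5.420000
h(-5.420000) = 1.016400
s4 = -5.420000 − 1.016400·(-5.420000 − (-4.650000)) / (1.016400 − (-0.577500)) = -5.420000 − (-0.782628)/(1.593900) = -4.928986
h(-4.928986) = -0.136986
s5 = -4.928986 − (-0.136986)·(-4.928986 − (-5.420000)) / (-0.136986 − 1.016400) = -4.928986 − (-0.067262)/(-1.153386) = -4.987303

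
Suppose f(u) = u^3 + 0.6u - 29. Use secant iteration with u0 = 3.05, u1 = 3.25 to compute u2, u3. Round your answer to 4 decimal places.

3.0104, 3.0075

f(3.05) = 1.202625, f(3.25) = 7.278125
u2 = 3.250000 − 7.278125·(3.250000 − 3.050000) / (7.278125 − 1.202625) = 3.250000 − (1.455625)/(6.075500) = 3.010411
f(3.010411) = 0.088311
u3 = 3.010411 − 0.088311·(3.010411 − 3.250000) / (0.088311 − 7.278125) = 3.010411 − (-0.021158)/(-7.189814) = 3.007468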